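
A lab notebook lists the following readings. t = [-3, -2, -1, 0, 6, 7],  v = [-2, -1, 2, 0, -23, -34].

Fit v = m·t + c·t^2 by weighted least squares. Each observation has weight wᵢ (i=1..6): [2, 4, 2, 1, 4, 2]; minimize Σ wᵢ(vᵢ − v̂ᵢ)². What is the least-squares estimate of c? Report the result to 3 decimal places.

Normal-equation sums: Σwᵢ·t·t = 278, Σwᵢ·t·t^2 = 1462, Σwᵢ·t^2·t^2 = 10214.
Right-hand side: Σwᵢ·t·v = -1012, Σwᵢ·t^2·v = -6692.
Eliminating c: 10214·(row 1) − 1462·(row 2) gives 702048·m = 10214·(-1012) − 1462·(-6692) = -552864, so m = -5759/7313.
Then c = ((-6692) − 1462·(-5759/7313))/10214 = -3967/7313.

c = -0.542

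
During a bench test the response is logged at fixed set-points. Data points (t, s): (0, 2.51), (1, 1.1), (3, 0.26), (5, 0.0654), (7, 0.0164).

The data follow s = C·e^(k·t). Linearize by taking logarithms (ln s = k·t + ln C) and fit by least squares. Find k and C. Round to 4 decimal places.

k = -0.7138, C = 2.3407

Taking logs, ln s = k·t + ln C, so regress ln s on t.
Σt = 16.0000, Σ(t)² = 84.0000, Σln s = -7.1692, Σt·ln s = -46.3554.
Equations: 84.0000·k + 16.0000·ln C = -46.3554;  16.0000·k + 5·ln C = -7.1692.
Solving (det = 164.0000): k = -0.71384, ln C = 0.85045, so C = exp(0.85045) = 2.34071.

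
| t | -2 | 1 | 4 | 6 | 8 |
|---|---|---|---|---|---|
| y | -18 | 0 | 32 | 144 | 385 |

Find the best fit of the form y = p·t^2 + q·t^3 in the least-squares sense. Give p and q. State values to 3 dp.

Sums needed: Σt^2·t^2 = 5665, Σt^2·t^3 = 41537, Σt^3·t^3 = 312961.
For Mᵀy: Σt^2·y = 30264, Σt^3·y = 230416.
det = 5665·312961 − 41537² = 47601696.
p = (30264·312961 − 41537·230416)/47601696 = -12417211/5950212; q = (5665·230416 − 41537·30264)/47601696 = 6028859/5950212.

p = -2.087, q = 1.013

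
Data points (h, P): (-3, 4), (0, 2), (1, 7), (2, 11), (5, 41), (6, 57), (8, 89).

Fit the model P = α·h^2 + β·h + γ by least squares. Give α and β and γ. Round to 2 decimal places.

Compute the Gram sums: Σh^2·h^2 = 6115, Σh^2·h = 835, Σh^2 = 139, Σh·h = 139, Σh = 19, Σ1 = 7.
Moment sums: Σh^2·P = 8860, Σh·P = 1276, ΣP = 211.
XᵀX·[α, β, γ]ᵀ = XᵀP becomes [[6115, 835, 139]; [835, 139, 19]; [139, 19, 7]]·[α, β, γ]ᵀ = [8860, 1276, 211]ᵀ.
Inverting the 3×3 Gram matrix, [α, β, γ]ᵀ = [100/97, 1027/388, 965/388]ᵀ.

α = 1.03, β = 2.65, γ = 2.49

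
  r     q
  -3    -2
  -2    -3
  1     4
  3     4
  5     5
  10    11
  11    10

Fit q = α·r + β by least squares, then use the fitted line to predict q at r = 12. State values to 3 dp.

q̂ = 12.089

Sums needed: Σr·r = 269, Σr = 25, Σ1 = 7.
For Aᵀq: Σr·q = 273, Σq = 29.
So AᵀA·[α, β]ᵀ = Aᵀq: [[269, 25]; [25, 7]]·[α, β]ᵀ = [273, 29]ᵀ.
Determinant 269·7 − 25² = 1258.
α = (273·7 − 25·29)/1258 = 593/629; β = (269·29 − 25·273)/1258 = 488/629.
At r = 12: q̂ = (593/629)·(12) + (488/629)·(1) = 7604/629.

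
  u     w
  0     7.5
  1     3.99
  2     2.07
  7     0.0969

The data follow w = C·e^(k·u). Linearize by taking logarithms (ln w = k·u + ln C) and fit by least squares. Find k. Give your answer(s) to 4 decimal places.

Let Y = ln w. Fitting Y = k·u + ln C by least squares:
XᵀX = [[54.0000, 10.0000]; [10.0000, 4]], rhs = [-13.4996, 1.7922]ᵀ  (here Σu = 10.0000, Σ(u)² = 54.0000, Σln w = 1.7922, Σu·ln w = -13.4996).
Slope k = (n·Σu·ln w − Σu·Σln w)/(n·Σ(u)² − (Σu)²) = (4·-13.4996 − 10.0000·1.7922)/116.0000 = -0.62000; ln C = (Σln w − k·Σu)/n = 1.99805.

k = -0.6200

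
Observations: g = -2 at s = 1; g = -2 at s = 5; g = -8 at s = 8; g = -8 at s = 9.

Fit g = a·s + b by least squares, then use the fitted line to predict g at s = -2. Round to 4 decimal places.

ĝ = 1.6000

Normal-equation sums: Σs·s = 171, Σs = 23, Σ1 = 4.
And Σs·g = -148, Σg = -20.
Normal equations: [[171, 23]; [23, 4]]·[a, b]ᵀ = [-148, -20]ᵀ.
Eliminating b: 4·(row 1) − 23·(row 2) gives 155·a = 4·(-148) − 23·(-20) = -132, so a = -132/155.
Then b = ((-20) − 23·(-132/155))/4 = -16/155.
At s = -2: ĝ = (-132/155)·(-2) + (-16/155)·(1) = 8/5.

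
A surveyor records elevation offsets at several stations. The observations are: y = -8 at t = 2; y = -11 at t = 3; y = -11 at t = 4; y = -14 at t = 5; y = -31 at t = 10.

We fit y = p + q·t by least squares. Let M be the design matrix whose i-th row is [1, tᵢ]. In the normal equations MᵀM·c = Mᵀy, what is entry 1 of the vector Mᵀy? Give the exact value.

-75

Entry 1 ↔ basis 1, so (Mᵀy)_{1} = Σᵢ yᵢ = (1)·(-8) + (1)·(-11) + (1)·(-11) + (1)·(-14) + (1)·(-31) = -75.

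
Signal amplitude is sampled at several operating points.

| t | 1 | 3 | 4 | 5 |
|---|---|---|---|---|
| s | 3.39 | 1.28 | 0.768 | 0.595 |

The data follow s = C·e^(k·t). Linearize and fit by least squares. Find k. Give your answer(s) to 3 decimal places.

Taking logs, ln s = k·t + ln C, so regress ln s on t.
Σt = 13.0000, Σ(t)² = 51.0000, Σln s = 0.6845, Σt·ln s = -1.6904.
Equations: 51.0000·k + 13.0000·ln C = -1.6904;  13.0000·k + 4·ln C = 0.6845.
Slope k = (n·Σt·ln s − Σt·Σln s)/(n·Σ(t)² − (Σt)²) = (4·-1.6904 − 13.0000·0.6845)/35.0000 = -0.44745; ln C = (Σln s − k·Σt)/n = 1.62533.

k = -0.447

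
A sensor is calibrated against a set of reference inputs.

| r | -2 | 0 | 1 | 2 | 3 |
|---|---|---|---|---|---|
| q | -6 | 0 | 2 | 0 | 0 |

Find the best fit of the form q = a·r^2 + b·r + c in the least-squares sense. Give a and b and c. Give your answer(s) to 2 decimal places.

Setting ∂/∂a … = 0 gives: 114·a + 28·b + 18·c = -22;  28·a + 18·b + 4·c = 14;  18·a + 4·b + 5·c = -4.
Solving the 3×3 system (Gaussian elimination) gives a = -433/679, b = 1187/679, c = 66/679.

a = -0.64, b = 1.75, c = 0.10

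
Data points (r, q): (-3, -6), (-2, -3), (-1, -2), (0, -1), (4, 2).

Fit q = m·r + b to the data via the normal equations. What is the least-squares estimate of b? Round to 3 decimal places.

b = -1.589

Forming XᵀX = [[30, -2]; [-2, 5]] and Xᵀq = [34, -10]ᵀ gives XᵀX·[m, b]ᵀ = Xᵀq.
Eliminating b: 5·(row 1) − (-2)·(row 2) gives 146·m = 5·34 − (-2)·(-10) = 150, so m = 75/73.
Then b = ((-10) − (-2)·(75/73))/5 = -116/73.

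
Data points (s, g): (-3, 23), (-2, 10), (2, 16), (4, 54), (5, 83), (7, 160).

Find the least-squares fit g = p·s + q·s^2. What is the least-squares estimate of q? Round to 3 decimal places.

q = 3.059

Normal-equation sums: Σs·s = 107, Σs·s^2 = 505, Σs^2·s^2 = 3395.
Right-hand side: Σs·g = 1694, Σs^2·g = 11090.
So XᵀX·[p, q]ᵀ = Xᵀg: [[107, 505]; [505, 3395]]·[p, q]ᵀ = [1694, 11090]ᵀ.
Eliminating q: 3395·(row 1) − 505·(row 2) gives 108240·p = 3395·1694 − 505·11090 = 150680, so p = 3767/2706.
Then q = (11090 − 505·(3767/2706))/3395 = 8279/2706.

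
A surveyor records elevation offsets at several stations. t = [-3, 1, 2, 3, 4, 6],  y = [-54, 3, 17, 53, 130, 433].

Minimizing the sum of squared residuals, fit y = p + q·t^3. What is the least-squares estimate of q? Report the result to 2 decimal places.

Sums needed: Σ1 = 6, Σt^3 = 289, Σt^3·t^3 = 52275.
And Σy = 582, Σt^3·y = 104876.
Determinant 6·52275 − 289² = 230129.
p = (582·52275 − 289·104876)/230129 = 6758/13537; q = (6·104876 − 289·582)/230129 = 461058/230129.

q = 2.00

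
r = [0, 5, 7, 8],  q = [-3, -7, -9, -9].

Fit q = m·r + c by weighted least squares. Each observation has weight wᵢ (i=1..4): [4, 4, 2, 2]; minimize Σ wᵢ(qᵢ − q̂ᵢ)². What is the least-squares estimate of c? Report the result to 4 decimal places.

c = -3.0283

Entries of MᵀWM: Σwᵢ·r·r = 326, Σwᵢ·r = 50, Σwᵢ·1 = 12.
For MᵀWq: Σwᵢ·r·q = -410, Σwᵢ·q = -76.
So MᵀWM·[m, c]ᵀ = MᵀWq: [[326, 50]; [50, 12]]·[m, c]ᵀ = [-410, -76]ᵀ.
Determinant 326·12 − 50² = 1412.
m = ((-410)·12 − 50·(-76))/1412 = -280/353; c = (326·(-76) − 50·(-410))/1412 = -1069/353.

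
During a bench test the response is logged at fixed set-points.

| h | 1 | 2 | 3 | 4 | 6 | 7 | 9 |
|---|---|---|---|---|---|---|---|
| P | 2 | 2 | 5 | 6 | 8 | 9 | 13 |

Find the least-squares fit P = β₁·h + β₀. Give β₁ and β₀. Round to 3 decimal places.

β₁ = 1.353, β₀ = 0.241

Sums needed: Σh·h = 196, Σh = 32, Σ1 = 7.
Right-hand side: Σh·P = 273, ΣP = 45.
So MᵀM·[β₁, β₀]ᵀ = MᵀP: [[196, 32]; [32, 7]]·[β₁, β₀]ᵀ = [273, 45]ᵀ.
Δ = 196·7 − 32² = 348.
β₁ = (273·7 − 32·45)/348 = 157/116; β₀ = (196·45 − 32·273)/348 = 7/29.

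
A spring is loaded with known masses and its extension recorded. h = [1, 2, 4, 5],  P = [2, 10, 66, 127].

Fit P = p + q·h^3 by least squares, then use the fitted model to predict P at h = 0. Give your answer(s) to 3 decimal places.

P̂ = 1.510

The normal system XᵀX·[p, q]ᵀ = XᵀP is [[4, 198]; [198, 19786]]·[p, q]ᵀ = [205, 20181]ᵀ.
Determinant 4·19786 − 198² = 39940.
p = (205·19786 − 198·20181)/39940 = 15073/9985; q = (4·20181 − 198·205)/39940 = 20067/19970.
At h = 0: P̂ = (15073/9985)·(1) + (20067/19970)·(0) = 15073/9985.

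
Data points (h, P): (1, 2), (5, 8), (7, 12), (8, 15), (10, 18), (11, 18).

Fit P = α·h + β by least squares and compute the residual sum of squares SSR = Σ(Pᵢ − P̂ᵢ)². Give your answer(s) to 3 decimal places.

SSR = 3.364

With design matrix M, MᵀM = [[360, 42]; [42, 6]] and MᵀP = [624, 73]ᵀ.
Δ = 360·6 − 42² = 396.
α = (624·6 − 42·73)/396 = 113/66; β = (360·73 − 42·624)/396 = 2/11.
Residuals: 7/66, -49/66, -1/6, 37/33, 23/33, -67/66; SSR = 37/11.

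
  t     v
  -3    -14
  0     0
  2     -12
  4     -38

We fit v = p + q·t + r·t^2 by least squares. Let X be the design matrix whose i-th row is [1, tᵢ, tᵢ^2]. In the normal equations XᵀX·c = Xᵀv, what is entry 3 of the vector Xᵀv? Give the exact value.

-782

Entry 3 ↔ basis t^2, so (Xᵀv)_{3} = Σᵢ (t^2)·vᵢ = (9)·(-14) + (0)·(0) + (4)·(-12) + (16)·(-38) = -782.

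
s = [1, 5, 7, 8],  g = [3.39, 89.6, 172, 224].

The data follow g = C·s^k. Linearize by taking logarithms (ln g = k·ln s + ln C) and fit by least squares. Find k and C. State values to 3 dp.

Let Y = ln g. Fitting Y = k·ln s + ln C by least squares:
XᵀX = [[10.7009, 5.6348]; [5.6348, 4]], rhs = [28.5048, 16.2753]ᵀ  (here Σln s = 5.6348, Σ(ln s)² = 10.7009, Σln g = 16.2753, Σln s·ln g = 28.5048).
Solving (det = 11.0529): k = 2.01857, ln C = 1.22528, so C = exp(1.22528) = 3.40512.

k = 2.019, C = 3.405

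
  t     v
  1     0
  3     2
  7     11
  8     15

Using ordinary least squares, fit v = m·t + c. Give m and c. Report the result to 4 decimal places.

m = 2.1374, c = -3.1527

Entries of XᵀX: Σt·t = 123, Σt = 19, Σ1 = 4.
Right-hand side: Σt·v = 203, Σv = 28.
So XᵀX·[m, c]ᵀ = Xᵀv: [[123, 19]; [19, 4]]·[m, c]ᵀ = [203, 28]ᵀ.
Determinant 123·4 − 19² = 131.
m = (203·4 − 19·28)/131 = 280/131; c = (123·28 − 19·203)/131 = -413/131.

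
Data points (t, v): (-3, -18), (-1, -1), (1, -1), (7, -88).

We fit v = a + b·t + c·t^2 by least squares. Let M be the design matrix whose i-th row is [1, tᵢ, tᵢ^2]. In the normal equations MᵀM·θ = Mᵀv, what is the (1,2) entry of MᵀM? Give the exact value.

4

Row 1 ↔ basis 1, column 2 ↔ basis t, so (MᵀM)_{1,2} = Σᵢ t = (1)·(-3) + (1)·(-1) + (1)·(1) + (1)·(7) = 4.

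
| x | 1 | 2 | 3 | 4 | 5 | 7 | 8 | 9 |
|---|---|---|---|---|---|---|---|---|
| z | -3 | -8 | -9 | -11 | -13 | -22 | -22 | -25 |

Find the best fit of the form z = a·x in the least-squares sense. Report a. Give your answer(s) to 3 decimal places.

From the data, Σx·x = 249.
Moment sums: Σx·z = -710.
Hence a = -710 / 249 ≈ -2.85141.

a = -2.851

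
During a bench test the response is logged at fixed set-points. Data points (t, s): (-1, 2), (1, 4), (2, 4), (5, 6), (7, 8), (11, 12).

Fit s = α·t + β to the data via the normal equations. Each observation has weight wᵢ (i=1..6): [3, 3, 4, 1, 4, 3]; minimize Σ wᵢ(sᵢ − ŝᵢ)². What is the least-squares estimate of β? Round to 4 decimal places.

β = 2.6760

Sums needed: Σwᵢ·t·t = 606, Σwᵢ·t = 74, Σwᵢ·1 = 18.
Right-hand side: Σwᵢ·t·s = 688, Σwᵢ·s = 108.
MᵀWM·[α, β]ᵀ = MᵀWs becomes [[606, 74]; [74, 18]]·[α, β]ᵀ = [688, 108]ᵀ.
Determinant 606·18 − 74² = 5432.
α = (688·18 − 74·108)/5432 = 549/679; β = (606·108 − 74·688)/5432 = 1817/679.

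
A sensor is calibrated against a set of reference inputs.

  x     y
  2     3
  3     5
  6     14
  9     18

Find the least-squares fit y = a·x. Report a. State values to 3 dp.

a = 2.054

Normal-equation sums: Σx·x = 130.
Right-hand side: Σx·y = 267.
AᵀA·[a]ᵀ = Aᵀy becomes [[130]]·[a]ᵀ = [267]ᵀ.
a = 267/130 = 2.05385.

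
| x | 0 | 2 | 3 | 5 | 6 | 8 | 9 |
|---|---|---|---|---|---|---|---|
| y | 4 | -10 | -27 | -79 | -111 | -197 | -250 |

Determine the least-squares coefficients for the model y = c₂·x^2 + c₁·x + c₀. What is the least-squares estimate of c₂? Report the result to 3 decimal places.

Normal-equation sums: Σx^2·x^2 = 12675, Σx^2·x = 1617, Σx^2 = 219, Σx·x = 219, Σx = 33, Σ1 = 7.
Right-hand side: Σx^2·y = -39112, Σx·y = -4988, Σy = -670.
So AᵀA·[c₂, c₁, c₀]ᵀ = Aᵀy: [[12675, 1617, 219]; [1617, 219, 33]; [219, 33, 7]]·[c₂, c₁, c₀]ᵀ = [-39112, -4988, -670]ᵀ.
Inverting the 3×3 Gram matrix, [c₂, c₁, c₀]ᵀ = [-663/224, -1051/672, 477/112]ᵀ.

c₂ = -2.960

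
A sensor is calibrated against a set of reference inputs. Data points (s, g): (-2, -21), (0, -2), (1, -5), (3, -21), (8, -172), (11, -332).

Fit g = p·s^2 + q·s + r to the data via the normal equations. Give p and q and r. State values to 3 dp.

Forming XᵀX = [[18835, 1863, 199]; [1863, 199, 21]; [199, 21, 6]] and Xᵀg = [-51458, -5054, -553]ᵀ gives XᵀX·[p, q, r]ᵀ = Xᵀg.
Inverting the 3×3 Gram matrix, [p, q, r]ᵀ = [-1555297/524248, 1429375/524248, -868493/262124]ᵀ.

p = -2.967, q = 2.727, r = -3.313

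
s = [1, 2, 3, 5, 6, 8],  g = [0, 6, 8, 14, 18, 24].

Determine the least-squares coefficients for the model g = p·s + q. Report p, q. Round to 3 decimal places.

p = 3.282, q = -2.010

Forming AᵀA = [[139, 25]; [25, 6]] and Aᵀg = [406, 70]ᵀ gives AᵀA·[p, q]ᵀ = Aᵀg.
det = 139·6 − 25² = 209.
p = (406·6 − 25·70)/209 = 686/209; q = (139·70 − 25·406)/209 = -420/209.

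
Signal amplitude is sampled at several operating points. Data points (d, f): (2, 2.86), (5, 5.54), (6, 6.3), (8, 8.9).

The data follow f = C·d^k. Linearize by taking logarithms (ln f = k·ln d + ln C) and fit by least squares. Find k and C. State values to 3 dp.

k = 0.788, C = 1.618

Taking logs, ln f = k·ln d + ln C, so regress ln f on ln d.
AᵀA = [[10.6052, 6.1738]; [6.1738, 4]], rhs = [11.3273, 6.7894]ᵀ  (here Σln d = 6.1738, Σ(ln d)² = 10.6052, Σln f = 6.7894, Σln d·ln f = 11.3273).
Δ = 10.6052·4 − (6.1738)² = 4.3053; k = (11.3273·4 − 6.1738·6.7894)/4.3053 = 0.78807, ln C = (10.6052·6.7894 − 6.1738·11.3273)/4.3053 = 0.48101, so C = exp(0.48101) = 1.61771.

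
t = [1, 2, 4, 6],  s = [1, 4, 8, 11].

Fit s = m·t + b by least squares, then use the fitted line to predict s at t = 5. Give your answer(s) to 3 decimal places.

ŝ = 9.441

Entries of XᵀX: Σt·t = 57, Σt = 13, Σ1 = 4.
Right-hand side: Σt·s = 107, Σs = 24.
Eliminating b: 4·(row 1) − 13·(row 2) gives 59·m = 4·107 − 13·24 = 116, so m = 116/59.
Then b = (24 − 13·(116/59))/4 = -23/59.
At t = 5: ŝ = (116/59)·(5) + (-23/59)·(1) = 557/59.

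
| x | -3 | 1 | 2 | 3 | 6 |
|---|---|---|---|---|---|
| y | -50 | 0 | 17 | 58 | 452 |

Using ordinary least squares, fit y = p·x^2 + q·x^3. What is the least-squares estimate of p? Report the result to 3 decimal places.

Setting ∂/∂p … = 0 gives: 1475·p + 7809·q = 16412;  7809·p + 48179·q = 100684.
(Σx^2·x^2 = 1475, Σx^2·x^3 = 7809, Σx^3·x^3 = 48179, Σx^2·y = 16412, Σx^3·y = 100684.)
det = 1475·48179 − 7809² = 10083544.
p = (16412·48179 − 7809·100684)/10083544 = 559049/1260443; q = (1475·100684 − 7809·16412)/10083544 = 2543449/1260443.

p = 0.444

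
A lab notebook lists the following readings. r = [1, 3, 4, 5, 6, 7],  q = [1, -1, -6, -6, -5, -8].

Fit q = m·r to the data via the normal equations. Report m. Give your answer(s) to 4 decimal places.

m = -1.0441

Sums needed: Σr·r = 136.
And Σr·q = -142.
XᵀX·[m]ᵀ = Xᵀq becomes [[136]]·[m]ᵀ = [-142]ᵀ.
m = (-142)/136 = -1.04412.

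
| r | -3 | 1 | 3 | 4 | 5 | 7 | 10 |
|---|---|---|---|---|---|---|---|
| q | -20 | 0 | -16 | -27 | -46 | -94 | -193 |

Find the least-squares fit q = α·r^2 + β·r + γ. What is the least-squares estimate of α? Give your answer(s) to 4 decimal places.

The normal equations are: 13445·α + 1533·β + 209·γ = -25812;  1533·α + 209·β + 27·γ = -2914;  209·α + 27·β + 7·γ = -396.
(Σr^2·r^2 = 13445, Σr^2·r = 1533, Σr^2 = 209, Σr·r = 209, Σr = 27, Σ1 = 7, Σr^2·q = -25812, Σr·q = -2914, Σq = -396.)
Inverting the 3×3 Gram matrix, [α, β, γ]ᵀ = [-803184/397529, 310877/397529, 292899/397529]ᵀ.

α = -2.0204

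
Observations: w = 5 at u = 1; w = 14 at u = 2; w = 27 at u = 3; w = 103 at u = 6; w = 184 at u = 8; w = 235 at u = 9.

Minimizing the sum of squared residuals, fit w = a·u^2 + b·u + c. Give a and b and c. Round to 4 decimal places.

Setting ∂/∂a … = 0 gives: 12051·a + 1493·b + 195·c = 34823;  1493·a + 195·b + 29·c = 4319;  195·a + 29·b + 6·c = 568.
Solving the 3×3 system (Gaussian elimination) gives a = 92803/30720, b = -16687/10240, c = 16753/3840.

a = 3.0209, b = -1.6296, c = 4.3628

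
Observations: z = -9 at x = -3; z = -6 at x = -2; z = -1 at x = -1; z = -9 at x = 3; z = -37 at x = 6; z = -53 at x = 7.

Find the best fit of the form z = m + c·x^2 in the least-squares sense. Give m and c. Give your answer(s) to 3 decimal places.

Compute the Gram sums: Σ1 = 6, Σx^2 = 108, Σx^2·x^2 = 3876.
Right-hand side: Σz = -115, Σx^2·z = -4116.
MᵀM·[m, c]ᵀ = Mᵀz becomes [[6, 108]; [108, 3876]]·[m, c]ᵀ = [-115, -4116]ᵀ.
Δ = 6·3876 − 108² = 11592.
m = ((-115)·3876 − 108·(-4116))/11592 = -101/966; c = (6·(-4116) − 108·(-115))/11592 = -341/322.

m = -0.105, c = -1.059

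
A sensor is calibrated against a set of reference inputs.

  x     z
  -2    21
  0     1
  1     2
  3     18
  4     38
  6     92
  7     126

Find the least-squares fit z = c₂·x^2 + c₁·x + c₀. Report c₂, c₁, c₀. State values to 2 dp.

c₂ = 3.03, c₁ = -3.32, c₀ = 1.84

With design matrix M, MᵀM = [[4051, 643, 115]; [643, 115, 19]; [115, 19, 7]] and Mᵀz = [10342, 1600, 298]ᵀ.
Inverting the 3×3 Gram matrix, [c₂, c₁, c₀]ᵀ = [8137/2688, -8917/2688, 59/32]ᵀ.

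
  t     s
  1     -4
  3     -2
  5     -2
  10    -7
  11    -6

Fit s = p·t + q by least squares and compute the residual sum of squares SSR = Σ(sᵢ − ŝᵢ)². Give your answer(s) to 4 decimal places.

SSR = 8.9579

Compute the Gram sums: Σt·t = 256, Σt = 30, Σ1 = 5.
For Xᵀs: Σt·s = -156, Σs = -21.
Δ = 256·5 − 30² = 380.
p = ((-156)·5 − 30·(-21))/380 = -15/38; q = (256·(-21) − 30·(-156))/380 = -174/95.
Residuals: -337/190, 193/190, 343/190, -116/95, 33/190; SSR = 851/95.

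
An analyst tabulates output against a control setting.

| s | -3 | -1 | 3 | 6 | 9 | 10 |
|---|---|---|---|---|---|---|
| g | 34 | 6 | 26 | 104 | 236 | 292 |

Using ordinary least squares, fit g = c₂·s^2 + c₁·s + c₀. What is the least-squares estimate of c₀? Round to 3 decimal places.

c₀ = 2.468

Forming AᵀA = [[18020, 1944, 236]; [1944, 236, 24]; [236, 24, 6]] and Aᵀg = [52606, 5638, 698]ᵀ gives AᵀA·[c₂, c₁, c₀]ᵀ = Aᵀg.
Row-reducing yields c₂ = 50639/16742, c₁ = -106831/83710, c₀ = 103292/41855.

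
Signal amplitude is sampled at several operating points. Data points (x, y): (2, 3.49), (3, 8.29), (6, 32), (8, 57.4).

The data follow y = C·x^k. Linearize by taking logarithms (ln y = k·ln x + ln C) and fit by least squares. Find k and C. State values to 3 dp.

k = 2.007, C = 0.886

Taking logs, ln y = k·ln x + ln C, so regress ln y on ln x.
Σln x = 5.6630, Σ(ln x)² = 9.2219, Σln y = 10.8807, Σln x·ln y = 17.8216.
Equations: 9.2219·k + 5.6630·ln C = 17.8216;  5.6630·k + 4·ln C = 10.8807.
Slope k = (n·Σln x·ln y − Σln x·Σln y)/(n·Σ(ln x)² − (Σln x)²) = (4·17.8216 − 5.6630·10.8807)/4.8184 = 2.00672; ln C = (Σln y − k·Σln x)/n = -0.12081, so C = exp(-0.12081) = 0.88621.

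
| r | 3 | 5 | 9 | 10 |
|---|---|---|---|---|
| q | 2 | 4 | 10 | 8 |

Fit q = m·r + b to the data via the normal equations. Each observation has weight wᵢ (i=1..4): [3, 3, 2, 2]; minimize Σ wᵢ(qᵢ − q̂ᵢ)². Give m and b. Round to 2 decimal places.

m = 1.05, b = -1.08

Compute the Gram sums: Σwᵢ·r·r = 464, Σwᵢ·r = 62, Σwᵢ·1 = 10.
Right-hand side: Σwᵢ·r·q = 418, Σwᵢ·q = 54.
Determinant 464·10 − 62² = 796.
m = (418·10 − 62·54)/796 = 208/199; b = (464·54 − 62·418)/796 = -215/199.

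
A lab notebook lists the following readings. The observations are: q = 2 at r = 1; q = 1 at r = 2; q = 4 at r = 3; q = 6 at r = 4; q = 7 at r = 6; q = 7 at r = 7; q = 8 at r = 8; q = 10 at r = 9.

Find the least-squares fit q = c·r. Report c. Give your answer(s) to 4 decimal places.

c = 1.0962

Compute the Gram sums: Σr·r = 260.
For Xᵀq: Σr·q = 285.
XᵀX·[c]ᵀ = Xᵀq becomes [[260]]·[c]ᵀ = [285]ᵀ.
c = 285/260 = 1.09615.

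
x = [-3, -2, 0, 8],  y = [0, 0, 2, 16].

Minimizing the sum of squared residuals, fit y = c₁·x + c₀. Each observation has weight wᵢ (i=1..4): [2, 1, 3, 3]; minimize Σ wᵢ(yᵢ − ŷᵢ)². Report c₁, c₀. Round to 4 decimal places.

c₁ = 1.5521, c₀ = 3.2407

The normal equations are: 214·c₁ + 16·c₀ = 384;  16·c₁ + 9·c₀ = 54.
Determinant 214·9 − 16² = 1670.
c₁ = (384·9 − 16·54)/1670 = 1296/835; c₀ = (214·54 − 16·384)/1670 = 2706/835.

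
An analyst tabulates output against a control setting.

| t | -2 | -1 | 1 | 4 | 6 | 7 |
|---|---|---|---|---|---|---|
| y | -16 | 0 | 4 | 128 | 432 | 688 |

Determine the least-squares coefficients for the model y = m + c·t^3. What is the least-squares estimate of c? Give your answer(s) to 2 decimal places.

Setting ∂/∂m … = 0 gives: 6·m + 615·c = 1236;  615·m + 168467·c = 337620.
(Σ1 = 6, Σt^3 = 615, Σt^3·t^3 = 168467, Σy = 1236, Σt^3·y = 337620.)
Δ = 6·168467 − 615² = 632577.
m = (1236·168467 − 615·337620)/632577 = 196304/210859; c = (6·337620 − 615·1236)/632577 = 421860/210859.

c = 2.00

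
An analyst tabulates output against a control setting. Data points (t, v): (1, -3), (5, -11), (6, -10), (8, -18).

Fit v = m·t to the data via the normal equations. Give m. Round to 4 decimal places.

m = -2.0794

Sums needed: Σt·t = 126.
For Mᵀv: Σt·v = -262.
Normal equations: [[126]]·[m]ᵀ = [-262]ᵀ.
Hence m = -262 / 126 ≈ -2.07937.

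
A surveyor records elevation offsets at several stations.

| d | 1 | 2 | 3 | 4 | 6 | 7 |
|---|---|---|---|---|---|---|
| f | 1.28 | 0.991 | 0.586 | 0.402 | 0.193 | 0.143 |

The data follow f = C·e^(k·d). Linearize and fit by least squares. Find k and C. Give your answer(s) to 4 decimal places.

Linearized form: ln f = k·d + ln C. From the 6 transformed points,
AᵀA = [[115.0000, 23.0000]; [23.0000, 6]], rhs = [-28.5045, -4.7979]ᵀ  (here Σd = 23.0000, Σ(d)² = 115.0000, Σln f = -4.7979, Σd·ln f = -28.5045).
Solving (det = 161.0000): k = -0.37687, ln C = 0.64500, so C = exp(0.64500) = 1.90600.

k = -0.3769, C = 1.9060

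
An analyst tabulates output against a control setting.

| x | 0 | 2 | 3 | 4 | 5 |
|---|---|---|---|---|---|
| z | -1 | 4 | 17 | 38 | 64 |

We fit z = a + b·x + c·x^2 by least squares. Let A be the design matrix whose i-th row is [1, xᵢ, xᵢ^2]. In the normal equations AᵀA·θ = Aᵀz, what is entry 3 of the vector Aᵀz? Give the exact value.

2377

Entry 3 ↔ basis x^2, so (Aᵀz)_{3} = Σᵢ (x^2)·zᵢ = (0)·(-1) + (4)·(4) + (9)·(17) + (16)·(38) + (25)·(64) = 2377.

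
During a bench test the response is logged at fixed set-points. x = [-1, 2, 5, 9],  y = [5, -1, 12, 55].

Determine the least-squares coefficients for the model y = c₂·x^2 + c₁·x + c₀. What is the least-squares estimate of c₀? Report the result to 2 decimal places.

Sums needed: Σx^2·x^2 = 7203, Σx^2·x = 861, Σx^2 = 111, Σx·x = 111, Σx = 15, Σ1 = 4.
Right-hand side: Σx^2·y = 4756, Σx·y = 548, Σy = 71.
So MᵀM·[c₂, c₁, c₀]ᵀ = Mᵀy: [[7203, 861, 111]; [861, 111, 15]; [111, 15, 4]]·[c₂, c₁, c₀]ᵀ = [4756, 548, 71]ᵀ.
Row-reducing yields c₂ = 6047/6204, c₁ = -17195/6204, c₀ = 103/94.

c₀ = 1.10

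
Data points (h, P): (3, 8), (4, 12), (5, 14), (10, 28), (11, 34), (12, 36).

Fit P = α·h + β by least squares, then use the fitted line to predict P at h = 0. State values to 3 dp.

P̂ = -1.032

XᵀX·[α, β]ᵀ = XᵀP reads: 415·α + 45·β = 1228;  45·α + 6·β = 132.
(Σh·h = 415, Σh = 45, Σ1 = 6, Σh·P = 1228, ΣP = 132.)
Δ = 415·6 − 45² = 465.
α = (1228·6 − 45·132)/465 = 476/155; β = (415·132 − 45·1228)/465 = -32/31.
At h = 0: P̂ = (476/155)·(0) + (-32/31)·(1) = -32/31.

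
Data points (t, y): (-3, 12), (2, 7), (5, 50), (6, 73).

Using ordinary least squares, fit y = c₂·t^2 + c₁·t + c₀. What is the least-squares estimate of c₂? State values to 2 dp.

Compute the Gram sums: Σt^2·t^2 = 2018, Σt^2·t = 322, Σt^2 = 74, Σt·t = 74, Σt = 10, Σ1 = 4.
For Xᵀy: Σt^2·y = 4014, Σt·y = 666, Σy = 142.
Solving the 3×3 system (Gaussian elimination) gives c₂ = 2113/1086, c₁ = 985/1086, c₀ = -500/181.

c₂ = 1.95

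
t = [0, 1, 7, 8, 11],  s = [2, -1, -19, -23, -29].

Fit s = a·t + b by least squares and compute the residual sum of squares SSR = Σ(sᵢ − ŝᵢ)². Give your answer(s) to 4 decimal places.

From the data, Σt·t = 235, Σt = 27, Σ1 = 5.
For Xᵀs: Σt·s = -637, Σs = -70.
Δ = 235·5 − 27² = 446.
a = ((-637)·5 − 27·(-70))/446 = -1295/446; b = (235·(-70) − 27·(-637))/446 = 749/446.
Residuals: 143/446, 50/223, -79/223, -647/446, 281/223; SSR = 1771/446.

SSR = 3.9709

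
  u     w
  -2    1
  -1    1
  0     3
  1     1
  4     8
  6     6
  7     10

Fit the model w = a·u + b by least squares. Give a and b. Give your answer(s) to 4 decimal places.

a = 0.9580, b = 2.2328

The normal system XᵀX·[a, b]ᵀ = Xᵀw is [[107, 15]; [15, 7]]·[a, b]ᵀ = [136, 30]ᵀ.
Eliminating b: 7·(row 1) − 15·(row 2) gives 524·a = 7·136 − 15·30 = 502, so a = 251/262.
Then b = (30 − 15·(251/262))/7 = 585/262.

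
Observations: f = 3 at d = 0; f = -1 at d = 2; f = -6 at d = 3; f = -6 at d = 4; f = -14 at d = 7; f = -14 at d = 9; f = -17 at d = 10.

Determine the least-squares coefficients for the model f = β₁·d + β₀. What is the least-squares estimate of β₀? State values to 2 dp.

Compute the Gram sums: Σd·d = 259, Σd = 35, Σ1 = 7.
Right-hand side: Σd·f = -438, Σf = -55.
Δ = 259·7 − 35² = 588.
β₁ = ((-438)·7 − 35·(-55))/588 = -163/84; β₀ = (259·(-55) − 35·(-438))/588 = 155/84.

β₀ = 1.85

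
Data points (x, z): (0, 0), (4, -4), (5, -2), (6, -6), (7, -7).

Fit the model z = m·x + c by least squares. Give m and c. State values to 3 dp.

m = -0.938, c = 0.329

Setting ∂/∂m … = 0 gives: 126·m + 22·c = -111;  22·m + 5·c = -19.
Determinant 126·5 − 22² = 146.
m = ((-111)·5 − 22·(-19))/146 = -137/146; c = (126·(-19) − 22·(-111))/146 = 24/73.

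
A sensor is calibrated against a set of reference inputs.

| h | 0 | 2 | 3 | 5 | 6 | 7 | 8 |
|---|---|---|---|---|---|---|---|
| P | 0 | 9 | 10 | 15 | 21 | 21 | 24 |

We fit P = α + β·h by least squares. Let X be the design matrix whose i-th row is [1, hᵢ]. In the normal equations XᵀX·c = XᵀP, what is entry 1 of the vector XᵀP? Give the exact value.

100

Entry 1 ↔ basis 1, so (XᵀP)_{1} = Σᵢ Pᵢ = (1)·(0) + (1)·(9) + (1)·(10) + (1)·(15) + (1)·(21) + (1)·(21) + (1)·(24) = 100.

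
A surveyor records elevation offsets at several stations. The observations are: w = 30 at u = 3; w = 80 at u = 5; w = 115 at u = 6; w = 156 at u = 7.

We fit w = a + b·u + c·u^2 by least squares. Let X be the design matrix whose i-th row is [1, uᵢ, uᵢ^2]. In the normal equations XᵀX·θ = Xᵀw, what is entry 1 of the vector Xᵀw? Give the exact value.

Entry 1 ↔ basis 1, so (Xᵀw)_{1} = Σᵢ wᵢ = (1)·(30) + (1)·(80) + (1)·(115) + (1)·(156) = 381.

381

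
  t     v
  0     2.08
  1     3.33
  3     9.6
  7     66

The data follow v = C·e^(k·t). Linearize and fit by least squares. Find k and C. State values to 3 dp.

k = 0.496, C = 2.082

With ln vᵢ as the transformed response and tᵢ as the regressor:
AᵀA = [[59.0000, 11.0000]; [11.0000, 4]], rhs = [37.3158, 8.3868]ᵀ  (here Σt = 11.0000, Σ(t)² = 59.0000, Σln v = 8.3868, Σt·ln v = 37.3158).
Δ = 59.0000·4 − (11.0000)² = 115.0000; k = (37.3158·4 − 11.0000·8.3868)/115.0000 = 0.49573, ln C = (59.0000·8.3868 − 11.0000·37.3158)/115.0000 = 0.73343, so C = exp(0.73343) = 2.08221.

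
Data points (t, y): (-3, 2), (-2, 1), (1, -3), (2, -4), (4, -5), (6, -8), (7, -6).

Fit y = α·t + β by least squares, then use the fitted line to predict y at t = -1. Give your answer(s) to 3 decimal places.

ŷ = -0.401

From the data, Σt·t = 119, Σt = 15, Σ1 = 7.
Moment sums: Σt·y = -129, Σy = -23.
So MᵀM·[α, β]ᵀ = Mᵀy: [[119, 15]; [15, 7]]·[α, β]ᵀ = [-129, -23]ᵀ.
Eliminating β: 7·(row 1) − 15·(row 2) gives 608·α = 7·(-129) − 15·(-23) = -558, so α = -279/304.
Then β = ((-23) − 15·(-279/304))/7 = -401/304.
At t = -1: ŷ = (-279/304)·(-1) + (-401/304)·(1) = -61/152.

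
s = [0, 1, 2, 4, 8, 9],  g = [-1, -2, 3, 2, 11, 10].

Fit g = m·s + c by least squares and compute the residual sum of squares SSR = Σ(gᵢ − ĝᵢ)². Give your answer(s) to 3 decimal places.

Compute the Gram sums: Σs·s = 166, Σs = 24, Σ1 = 6.
Moment sums: Σs·g = 190, Σg = 23.
So AᵀA·[m, c]ᵀ = Aᵀg: [[166, 24]; [24, 6]]·[m, c]ᵀ = [190, 23]ᵀ.
Eliminating c: 6·(row 1) − 24·(row 2) gives 420·m = 6·190 − 24·23 = 588, so m = 7/5.
Then c = (23 − 24·(7/5))/6 = -53/30.
Residuals: 23/30, -49/30, 59/30, -11/6, 47/30, -5/6; SSR = 409/30.

SSR = 13.633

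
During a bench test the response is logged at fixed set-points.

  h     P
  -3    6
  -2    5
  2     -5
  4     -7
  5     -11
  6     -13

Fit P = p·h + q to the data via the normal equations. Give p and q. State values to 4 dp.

Forming AᵀA = [[94, 12]; [12, 6]] and AᵀP = [-199, -25]ᵀ gives AᵀA·[p, q]ᵀ = AᵀP.
det = 94·6 − 12² = 420.
p = ((-199)·6 − 12·(-25))/420 = -149/70; q = (94·(-25) − 12·(-199))/420 = 19/210.

p = -2.1286, q = 0.0905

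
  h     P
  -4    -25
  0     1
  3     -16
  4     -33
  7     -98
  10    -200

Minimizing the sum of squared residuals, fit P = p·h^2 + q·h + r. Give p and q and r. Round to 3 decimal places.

Entries of AᵀA: Σh^2·h^2 = 12994, Σh^2·h = 1370, Σh^2 = 190, Σh·h = 190, Σh = 20, Σ1 = 6.
Moment sums: Σh^2·P = -25874, Σh·P = -2766, ΣP = -371.
AᵀA·[p, q, r]ᵀ = AᵀP becomes [[12994, 1370, 190]; [1370, 190, 20]; [190, 20, 6]]·[p, q, r]ᵀ = [-25874, -2766, -371]ᵀ.
Solving the 3×3 system (Gaussian elimination) gives p = -8029/4146, q = -17267/20730, r = 1567/691.

p = -1.937, q = -0.833, r = 2.268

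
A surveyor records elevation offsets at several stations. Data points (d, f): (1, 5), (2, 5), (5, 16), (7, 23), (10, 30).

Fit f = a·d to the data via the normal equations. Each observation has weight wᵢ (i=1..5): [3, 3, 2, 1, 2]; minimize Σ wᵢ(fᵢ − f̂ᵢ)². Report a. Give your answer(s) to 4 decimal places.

Setting ∂/∂a … = 0 gives: 314·a = 966.
a = 966/314 = 3.07643.

a = 3.0764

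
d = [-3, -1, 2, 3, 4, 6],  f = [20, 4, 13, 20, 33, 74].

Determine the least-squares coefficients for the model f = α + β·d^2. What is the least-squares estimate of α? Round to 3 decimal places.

α = 2.790

Forming MᵀM = [[6, 75]; [75, 1731]] and Mᵀf = [164, 3608]ᵀ gives MᵀM·[α, β]ᵀ = Mᵀf.
det = 6·1731 − 75² = 4761.
α = (164·1731 − 75·3608)/4761 = 1476/529; β = (6·3608 − 75·164)/4761 = 3116/1587.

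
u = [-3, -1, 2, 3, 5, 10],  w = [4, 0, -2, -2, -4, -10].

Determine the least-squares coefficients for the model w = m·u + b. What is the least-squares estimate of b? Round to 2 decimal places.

Entries of MᵀM: Σu·u = 148, Σu = 16, Σ1 = 6.
Moment sums: Σu·w = -142, Σw = -14.
So MᵀM·[m, b]ᵀ = Mᵀw: [[148, 16]; [16, 6]]·[m, b]ᵀ = [-142, -14]ᵀ.
Eliminating b: 6·(row 1) − 16·(row 2) gives 632·m = 6·(-142) − 16·(-14) = -628, so m = -157/158.
Then b = ((-14) − 16·(-157/158))/6 = 25/79.

b = 0.32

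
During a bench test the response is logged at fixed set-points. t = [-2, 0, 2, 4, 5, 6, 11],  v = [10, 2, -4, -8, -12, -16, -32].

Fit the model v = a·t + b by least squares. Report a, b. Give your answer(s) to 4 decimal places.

The normal equations are: 206·a + 26·b = -568;  26·a + 7·b = -60.
Δ = 206·7 − 26² = 766.
a = ((-568)·7 − 26·(-60))/766 = -1208/383; b = (206·(-60) − 26·(-568))/766 = 1204/383.

a = -3.1540, b = 3.1436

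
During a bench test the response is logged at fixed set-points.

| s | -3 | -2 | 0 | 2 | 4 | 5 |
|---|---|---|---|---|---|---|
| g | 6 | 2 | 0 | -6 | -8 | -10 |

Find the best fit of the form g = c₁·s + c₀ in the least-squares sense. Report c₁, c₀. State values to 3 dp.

The normal equations are: 58·c₁ + 6·c₀ = -116;  6·c₁ + 6·c₀ = -16.
(Σs·s = 58, Σs = 6, Σ1 = 6, Σs·g = -116, Σg = -16.)
Δ = 58·6 − 6² = 312.
c₁ = ((-116)·6 − 6·(-16))/312 = -25/13; c₀ = (58·(-16) − 6·(-116))/312 = -29/39.

c₁ = -1.923, c₀ = -0.744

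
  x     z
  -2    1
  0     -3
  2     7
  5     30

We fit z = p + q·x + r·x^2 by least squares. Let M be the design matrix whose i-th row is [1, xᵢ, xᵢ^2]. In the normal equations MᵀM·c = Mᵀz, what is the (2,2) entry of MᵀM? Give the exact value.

Row 2 ↔ basis x, column 2 ↔ basis x, so (MᵀM)_{2,2} = Σᵢ (x)·(x) = (-2)·(-2) + (0)·(0) + (2)·(2) + (5)·(5) = 33.

33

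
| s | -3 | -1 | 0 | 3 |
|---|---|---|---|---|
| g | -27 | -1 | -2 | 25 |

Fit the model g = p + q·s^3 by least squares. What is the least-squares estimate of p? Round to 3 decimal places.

Compute the Gram sums: Σ1 = 4, Σs^3 = -1, Σs^3·s^3 = 1459.
And Σg = -5, Σs^3·g = 1405.
So XᵀX·[p, q]ᵀ = Xᵀg: [[4, -1]; [-1, 1459]]·[p, q]ᵀ = [-5, 1405]ᵀ.
Δ = 4·1459 − (-1)² = 5835.
p = ((-5)·1459 − (-1)·1405)/5835 = -1178/1167; q = (4·1405 − (-1)·(-5))/5835 = 1123/1167.

p = -1.009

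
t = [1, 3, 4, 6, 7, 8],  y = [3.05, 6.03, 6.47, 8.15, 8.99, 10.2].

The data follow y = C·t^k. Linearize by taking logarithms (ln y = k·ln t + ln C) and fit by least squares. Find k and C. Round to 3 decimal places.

Linearized form: ln y = k·ln t + ln C. From the 6 transformed points,
Σln t = 8.3020, Σ(ln t)² = 14.4498, Σln y = 11.3956, Σln t·ln y = 17.4242.
Equations: 14.4498·k + 8.3020·ln C = 17.4242;  8.3020·k + 6·ln C = 11.3956.
Slope k = (n·Σln t·ln y − Σln t·Σln y)/(n·Σ(ln t)² − (Σln t)²) = (6·17.4242 − 8.3020·11.3956)/17.7753 = 0.55915; ln C = (Σln y − k·Σln t)/n = 1.12559, so C = exp(1.12559) = 3.08202.

k = 0.559, C = 3.082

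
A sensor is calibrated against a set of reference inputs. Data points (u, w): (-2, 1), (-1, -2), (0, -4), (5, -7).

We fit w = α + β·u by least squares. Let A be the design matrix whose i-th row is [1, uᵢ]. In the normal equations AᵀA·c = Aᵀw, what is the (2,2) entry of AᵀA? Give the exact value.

Row 2 ↔ basis u, column 2 ↔ basis u, so (AᵀA)_{2,2} = Σᵢ (u)·(u) = (-2)·(-2) + (-1)·(-1) + (0)·(0) + (5)·(5) = 30.

30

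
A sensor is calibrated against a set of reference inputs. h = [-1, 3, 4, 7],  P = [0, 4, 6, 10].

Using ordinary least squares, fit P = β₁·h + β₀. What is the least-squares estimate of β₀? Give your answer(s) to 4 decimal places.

β₀ = 0.9313

XᵀX·[β₁, β₀]ᵀ = XᵀP reads: 75·β₁ + 13·β₀ = 106;  13·β₁ + 4·β₀ = 20.
Eliminating β₀: 4·(row 1) − 13·(row 2) gives 131·β₁ = 4·106 − 13·20 = 164, so β₁ = 164/131.
Then β₀ = (20 − 13·(164/131))/4 = 122/131.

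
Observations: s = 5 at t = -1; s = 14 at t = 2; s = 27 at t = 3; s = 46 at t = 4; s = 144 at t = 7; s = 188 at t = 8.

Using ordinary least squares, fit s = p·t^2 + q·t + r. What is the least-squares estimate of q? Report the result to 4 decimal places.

q = -0.5354

Forming AᵀA = [[6851, 953, 143]; [953, 143, 23]; [143, 23, 6]] and Aᵀs = [20128, 2800, 424]ᵀ gives AᵀA·[p, q, r]ᵀ = Aᵀs.
Row-reducing yields p = 2644/889, q = -68/127, r = 1632/889.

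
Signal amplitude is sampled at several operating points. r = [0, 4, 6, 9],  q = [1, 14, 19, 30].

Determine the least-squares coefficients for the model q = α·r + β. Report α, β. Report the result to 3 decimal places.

Normal-equation sums: Σr·r = 133, Σr = 19, Σ1 = 4.
Right-hand side: Σr·q = 440, Σq = 64.
MᵀM·[α, β]ᵀ = Mᵀq becomes [[133, 19]; [19, 4]]·[α, β]ᵀ = [440, 64]ᵀ.
det = 133·4 − 19² = 171.
α = (440·4 − 19·64)/171 = 544/171; β = (133·64 − 19·440)/171 = 8/9.

α = 3.181, β = 0.889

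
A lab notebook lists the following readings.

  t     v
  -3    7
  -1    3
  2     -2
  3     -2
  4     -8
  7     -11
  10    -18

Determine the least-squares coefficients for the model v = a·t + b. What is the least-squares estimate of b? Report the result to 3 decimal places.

Forming AᵀA = [[188, 22]; [22, 7]] and Aᵀv = [-323, -31]ᵀ gives AᵀA·[a, b]ᵀ = Aᵀv.
Eliminating b: 7·(row 1) − 22·(row 2) gives 832·a = 7·(-323) − 22·(-31) = -1579, so a = -1579/832.
Then b = ((-31) − 22·(-1579/832))/7 = 639/416.

b = 1.536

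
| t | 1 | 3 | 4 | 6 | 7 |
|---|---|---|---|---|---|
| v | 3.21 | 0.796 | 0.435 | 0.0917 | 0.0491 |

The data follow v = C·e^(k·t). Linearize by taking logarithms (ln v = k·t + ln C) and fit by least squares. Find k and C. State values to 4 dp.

k = -0.7031, C = 6.6436

With ln vᵢ as the transformed response and tᵢ as the regressor:
Σt = 21.0000, Σ(t)² = 111.0000, Σln v = -5.2974, Σt·ln v = -38.2805.
Equations: 111.0000·k + 21.0000·ln C = -38.2805;  21.0000·k + 5·ln C = -5.2974.
Δ = 111.0000·5 − (21.0000)² = 114.0000; k = (-38.2805·5 − 21.0000·-5.2974)/114.0000 = -0.70313, ln C = (111.0000·-5.2974 − 21.0000·-38.2805)/114.0000 = 1.89365, so C = exp(1.89365) = 6.64360.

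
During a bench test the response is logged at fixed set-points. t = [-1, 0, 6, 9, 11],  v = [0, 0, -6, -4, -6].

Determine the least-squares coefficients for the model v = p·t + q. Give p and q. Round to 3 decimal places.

p = -0.509, q = -0.656

Compute the Gram sums: Σt·t = 239, Σt = 25, Σ1 = 5.
For Mᵀv: Σt·v = -138, Σv = -16.
So MᵀM·[p, q]ᵀ = Mᵀv: [[239, 25]; [25, 5]]·[p, q]ᵀ = [-138, -16]ᵀ.
det = 239·5 − 25² = 570.
p = ((-138)·5 − 25·(-16))/570 = -29/57; q = (239·(-16) − 25·(-138))/570 = -187/285.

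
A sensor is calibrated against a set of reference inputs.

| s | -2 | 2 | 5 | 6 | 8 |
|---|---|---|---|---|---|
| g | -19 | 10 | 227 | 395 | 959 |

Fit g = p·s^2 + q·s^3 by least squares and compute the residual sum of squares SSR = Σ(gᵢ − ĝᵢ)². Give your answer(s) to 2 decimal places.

SSR = 9.16

Compute the Gram sums: Σs^2·s^2 = 6049, Σs^2·s^3 = 43669, Σs^3·s^3 = 324553.
Moment sums: Σs^2·g = 81235, Σs^3·g = 604935.
Eliminating q: 324553·(row 1) − 43669·(row 2) gives 56239536·p = 324553·81235 − 43669·604935 = -51843560, so p = -6480445/7029942.
Then q = (604935 − 43669·(-6480445/7029942))/324553 = 13975075/7029942.
Residuals: 692247/1171657, -7789700/3514971, 5461792/3514971, -1415515/1171657, 612229/3514971; SSR = 32214041/3514971.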